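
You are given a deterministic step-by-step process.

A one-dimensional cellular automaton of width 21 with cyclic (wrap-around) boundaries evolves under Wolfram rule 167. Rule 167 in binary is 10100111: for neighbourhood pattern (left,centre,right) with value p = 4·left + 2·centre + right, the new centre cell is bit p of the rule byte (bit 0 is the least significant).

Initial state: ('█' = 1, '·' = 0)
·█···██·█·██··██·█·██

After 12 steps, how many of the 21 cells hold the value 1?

13

t=0: ·█···██·█·██··██·█·██
t=1: ██·██··███···█··███··
t=2: ··█···█·█··███·█·█··█
t=3: ·██·█████·█·█·████·██
t=4: █··█·███·█████·██·█··
t=5: █·███·█·█·███·█··██·█
t=6: ·█·█·█████·█·██·█··█·
t=7: █████·███·███··██·██·
t=8: ·███·█·█·█·█··█··█··█
t=9: █·█·████████·██·██·██
t=10: ·███·██████·█··█··█·█
t=11: █·█·█·████·██·██·████
t=12: ·█████·██·█··█··█·███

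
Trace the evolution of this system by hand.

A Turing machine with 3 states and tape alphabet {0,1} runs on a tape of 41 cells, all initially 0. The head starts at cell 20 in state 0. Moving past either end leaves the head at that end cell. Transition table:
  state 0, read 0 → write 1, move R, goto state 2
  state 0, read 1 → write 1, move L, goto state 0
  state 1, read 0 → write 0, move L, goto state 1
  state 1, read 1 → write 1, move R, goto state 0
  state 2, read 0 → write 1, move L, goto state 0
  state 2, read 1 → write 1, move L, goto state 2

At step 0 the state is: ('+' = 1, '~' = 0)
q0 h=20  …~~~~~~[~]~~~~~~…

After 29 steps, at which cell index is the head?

gen 0: q0 h=20  …~~~~~~[~]~~~~~~…
gen 1: q2 h=21  …~~~~~+[~]~~~~~~…
gen 2: q0 h=20  …~~~~~~[+]+~~~~~…
gen 3: q0 h=19  …~~~~~~[~]++~~~~…
gen 4: q2 h=20  …~~~~~+[+]+~~~~~…
gen 5: q2 h=19  …~~~~~~[+]++~~~~…
gen 6: q2 h=18  …~~~~~~[~]+++~~~…
gen 7: q0 h=17  …~~~~~~[~]++++~~…
gen 8: q2 h=18  …~~~~~+[+]+++~~~…
gen 9: q2 h=17  …~~~~~~[+]++++~~…
gen 10: q2 h=16  …~~~~~~[~]+++++~…
gen 11: q0 h=15  …~~~~~~[~]++++++…
gen 12: q2 h=16  …~~~~~+[+]+++++~…
gen 13: q2 h=15  …~~~~~~[+]++++++…
gen 14: q2 h=14  …~~~~~~[~]++++++…
gen 15: q0 h=13  …~~~~~~[~]++++++…
gen 16: q2 h=14  …~~~~~+[+]++++++…
gen 17: q2 h=13  …~~~~~~[+]++++++…
gen 18: q2 h=12  …~~~~~~[~]++++++…
gen 19: q0 h=11  …~~~~~~[~]++++++…
gen 20: q2 h=12  …~~~~~+[+]++++++…
gen 21: q2 h=11  …~~~~~~[+]++++++…
gen 22: q2 h=10  …~~~~~~[~]++++++…
gen 23: q0 h= 9  …~~~~~~[~]++++++…
gen 24: q2 h=10  …~~~~~+[+]++++++…
gen 25: q2 h= 9  …~~~~~~[+]++++++…
gen 26: q2 h= 8  …~~~~~~[~]++++++…
gen 27: q0 h= 7  …~~~~~~[~]++++++…
gen 28: q2 h= 8  …~~~~~+[+]++++++…
gen 29: q2 h= 7  …~~~~~~[+]++++++…

7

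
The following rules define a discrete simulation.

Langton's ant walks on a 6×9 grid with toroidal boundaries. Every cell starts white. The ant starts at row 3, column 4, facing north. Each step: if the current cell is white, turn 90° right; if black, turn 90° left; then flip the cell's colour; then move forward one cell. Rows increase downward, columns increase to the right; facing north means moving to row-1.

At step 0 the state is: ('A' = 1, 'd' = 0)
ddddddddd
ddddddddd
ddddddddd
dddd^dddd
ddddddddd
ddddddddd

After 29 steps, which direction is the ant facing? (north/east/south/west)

gen 0: ddddddddd
ddddddddd
ddddddddd
dddd^dddd
ddddddddd
ddddddddd
gen 1: ddddddddd
ddddddddd
ddddddddd
ddddA>ddd
ddddddddd
ddddddddd
gen 2: ddddddddd
ddddddddd
ddddddddd
ddddAAddd
dddddvddd
ddddddddd
gen 3: ddddddddd
ddddddddd
ddddddddd
ddddAAddd
dddd<Addd
ddddddddd
gen 4: ddddddddd
ddddddddd
ddddddddd
dddd^Addd
ddddAAddd
ddddddddd
gen 5: ddddddddd
ddddddddd
ddddddddd
ddd<dAddd
ddddAAddd
ddddddddd
gen 6: ddddddddd
ddddddddd
ddd^ddddd
dddAdAddd
ddddAAddd
ddddddddd
gen 7: ddddddddd
ddddddddd
dddA>dddd
dddAdAddd
ddddAAddd
ddddddddd
gen 8: ddddddddd
ddddddddd
dddAAdddd
dddAvAddd
ddddAAddd
ddddddddd
gen 9: ddddddddd
ddddddddd
dddAAdddd
ddd<AAddd
ddddAAddd
ddddddddd
gen 10: ddddddddd
ddddddddd
dddAAdddd
ddddAAddd
dddvAAddd
ddddddddd
gen 11: ddddddddd
ddddddddd
dddAAdddd
ddddAAddd
dd<AAAddd
ddddddddd
gen 12: ddddddddd
ddddddddd
dddAAdddd
dd^dAAddd
ddAAAAddd
ddddddddd
gen 13: ddddddddd
ddddddddd
dddAAdddd
ddA>AAddd
ddAAAAddd
ddddddddd
gen 14: ddddddddd
ddddddddd
dddAAdddd
ddAAAAddd
ddAvAAddd
ddddddddd
gen 15: ddddddddd
ddddddddd
dddAAdddd
ddAAAAddd
ddAd>Addd
ddddddddd
gen 16: ddddddddd
ddddddddd
dddAAdddd
ddAA^Addd
ddAddAddd
ddddddddd
gen 17: ddddddddd
ddddddddd
dddAAdddd
ddA<dAddd
ddAddAddd
ddddddddd
gen 18: ddddddddd
ddddddddd
dddAAdddd
ddAddAddd
ddAvdAddd
ddddddddd
gen 19: ddddddddd
ddddddddd
dddAAdddd
ddAddAddd
dd<AdAddd
ddddddddd
gen 20: ddddddddd
ddddddddd
dddAAdddd
ddAddAddd
dddAdAddd
ddvdddddd
gen 21: ddddddddd
ddddddddd
dddAAdddd
ddAddAddd
dddAdAddd
d<Adddddd
gen 22: ddddddddd
ddddddddd
dddAAdddd
ddAddAddd
d^dAdAddd
dAAdddddd
gen 23: ddddddddd
ddddddddd
dddAAdddd
ddAddAddd
dA>AdAddd
dAAdddddd
gen 24: ddddddddd
ddddddddd
dddAAdddd
ddAddAddd
dAAAdAddd
dAvdddddd
gen 25: ddddddddd
ddddddddd
dddAAdddd
ddAddAddd
dAAAdAddd
dAd>ddddd
gen 26: dddvddddd
ddddddddd
dddAAdddd
ddAddAddd
dAAAdAddd
dAdAddddd
gen 27: dd<Addddd
ddddddddd
dddAAdddd
ddAddAddd
dAAAdAddd
dAdAddddd
gen 28: ddAAddddd
ddddddddd
dddAAdddd
ddAddAddd
dAAAdAddd
dA^Addddd
gen 29: ddAAddddd
ddddddddd
dddAAdddd
ddAddAddd
dAAAdAddd
dAA>ddddd

east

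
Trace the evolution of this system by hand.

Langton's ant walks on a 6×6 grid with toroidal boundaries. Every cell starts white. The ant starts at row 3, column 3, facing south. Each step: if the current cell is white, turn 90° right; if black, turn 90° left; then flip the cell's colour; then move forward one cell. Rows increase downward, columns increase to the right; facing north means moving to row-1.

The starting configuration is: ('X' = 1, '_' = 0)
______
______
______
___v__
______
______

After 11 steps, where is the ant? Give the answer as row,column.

2,5

[0] ______
______
______
___v__
______
______
[1] ______
______
______
__<X__
______
______
[2] ______
______
__^___
__XX__
______
______
[3] ______
______
__X>__
__XX__
______
______
[4] ______
______
__XX__
__Xv__
______
______
[5] ______
______
__XX__
__X_>_
______
______
[6] ______
______
__XX__
__X_X_
____v_
______
[7] ______
______
__XX__
__X_X_
___<X_
______
[8] ______
______
__XX__
__X^X_
___XX_
______
[9] ______
______
__XX__
__XX>_
___XX_
______
[10] ______
______
__XX^_
__XX__
___XX_
______
[11] ______
______
__XXX>
__XX__
___XX_
______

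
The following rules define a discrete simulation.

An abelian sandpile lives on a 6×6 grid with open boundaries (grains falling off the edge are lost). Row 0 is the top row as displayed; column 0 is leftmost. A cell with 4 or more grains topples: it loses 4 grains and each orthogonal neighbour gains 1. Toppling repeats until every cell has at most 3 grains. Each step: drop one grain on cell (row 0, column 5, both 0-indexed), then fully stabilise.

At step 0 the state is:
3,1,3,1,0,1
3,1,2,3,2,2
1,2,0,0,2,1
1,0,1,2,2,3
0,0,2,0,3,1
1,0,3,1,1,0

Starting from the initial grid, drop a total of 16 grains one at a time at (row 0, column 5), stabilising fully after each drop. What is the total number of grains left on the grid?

55

gen 0: 3,1,3,1,0,1
3,1,2,3,2,2
1,2,0,0,2,1
1,0,1,2,2,3
0,0,2,0,3,1
1,0,3,1,1,0
gen 1: 3,1,3,1,0,2
3,1,2,3,2,2
1,2,0,0,2,1
1,0,1,2,2,3
0,0,2,0,3,1
1,0,3,1,1,0
gen 2: 3,1,3,1,0,3
3,1,2,3,2,2
1,2,0,0,2,1
1,0,1,2,2,3
0,0,2,0,3,1
1,0,3,1,1,0
gen 3: 3,1,3,1,1,0
3,1,2,3,2,3
1,2,0,0,2,1
1,0,1,2,2,3
0,0,2,0,3,1
1,0,3,1,1,0
gen 4: 3,1,3,1,1,1
3,1,2,3,2,3
1,2,0,0,2,1
1,0,1,2,2,3
0,0,2,0,3,1
1,0,3,1,1,0
gen 5: 3,1,3,1,1,2
3,1,2,3,2,3
1,2,0,0,2,1
1,0,1,2,2,3
0,0,2,0,3,1
1,0,3,1,1,0
gen 6: 3,1,3,1,1,3
3,1,2,3,2,3
1,2,0,0,2,1
1,0,1,2,2,3
0,0,2,0,3,1
1,0,3,1,1,0
gen 7: 3,1,3,1,2,1
3,1,2,3,3,0
1,2,0,0,2,2
1,0,1,2,2,3
0,0,2,0,3,1
1,0,3,1,1,0
gen 8: 3,1,3,1,2,2
3,1,2,3,3,0
1,2,0,0,2,2
1,0,1,2,2,3
0,0,2,0,3,1
1,0,3,1,1,0
gen 9: 3,1,3,1,2,3
3,1,2,3,3,0
1,2,0,0,2,2
1,0,1,2,2,3
0,0,2,0,3,1
1,0,3,1,1,0
gen 10: 3,1,3,1,3,0
3,1,2,3,3,1
1,2,0,0,2,2
1,0,1,2,2,3
0,0,2,0,3,1
1,0,3,1,1,0
gen 11: 3,1,3,1,3,1
3,1,2,3,3,1
1,2,0,0,2,2
1,0,1,2,2,3
0,0,2,0,3,1
1,0,3,1,1,0
gen 12: 3,1,3,1,3,2
3,1,2,3,3,1
1,2,0,0,2,2
1,0,1,2,2,3
0,0,2,0,3,1
1,0,3,1,1,0
gen 13: 3,1,3,1,3,3
3,1,2,3,3,1
1,2,0,0,2,2
1,0,1,2,2,3
0,0,2,0,3,1
1,0,3,1,1,0
gen 14: 3,1,3,3,1,1
3,1,3,0,1,3
1,2,0,1,3,2
1,0,1,2,2,3
0,0,2,0,3,1
1,0,3,1,1,0
gen 15: 3,1,3,3,1,2
3,1,3,0,1,3
1,2,0,1,3,2
1,0,1,2,2,3
0,0,2,0,3,1
1,0,3,1,1,0
gen 16: 3,1,3,3,1,3
3,1,3,0,1,3
1,2,0,1,3,2
1,0,1,2,2,3
0,0,2,0,3,1
1,0,3,1,1,0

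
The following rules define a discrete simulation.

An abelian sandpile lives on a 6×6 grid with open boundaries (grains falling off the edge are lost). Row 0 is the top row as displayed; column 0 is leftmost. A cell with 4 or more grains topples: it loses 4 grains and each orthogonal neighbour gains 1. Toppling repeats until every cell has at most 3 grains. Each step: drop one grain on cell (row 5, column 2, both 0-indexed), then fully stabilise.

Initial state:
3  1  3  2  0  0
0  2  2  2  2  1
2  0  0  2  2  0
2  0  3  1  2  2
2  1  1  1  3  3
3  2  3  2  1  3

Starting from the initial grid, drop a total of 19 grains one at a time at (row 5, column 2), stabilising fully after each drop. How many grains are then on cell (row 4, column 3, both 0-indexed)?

2

t=0: 3  1  3  2  0  0
0  2  2  2  2  1
2  0  0  2  2  0
2  0  3  1  2  2
2  1  1  1  3  3
3  2  3  2  1  3
t=1: 3  1  3  2  0  0
0  2  2  2  2  1
2  0  0  2  2  0
2  0  3  1  2  2
2  1  2  1  3  3
3  3  0  3  1  3
t=2: 3  1  3  2  0  0
0  2  2  2  2  1
2  0  0  2  2  0
2  0  3  1  2  2
2  1  2  1  3  3
3  3  1  3  1  3
t=3: 3  1  3  2  0  0
0  2  2  2  2  1
2  0  0  2  2  0
2  0  3  1  2  2
2  1  2  1  3  3
3  3  2  3  1  3
t=4: 3  1  3  2  0  0
0  2  2  2  2  1
2  0  0  2  2  0
2  0  3  1  2  2
2  1  2  1  3  3
3  3  3  3  1  3
t=5: 3  1  3  2  0  0
0  2  2  2  2  1
2  0  0  2  2  0
2  0  3  1  2  2
3  2  3  2  3  3
0  1  2  0  2  3
t=6: 3  1  3  2  0  0
0  2  2  2  2  1
2  0  0  2  2  0
2  0  3  1  2  2
3  2  3  2  3  3
0  1  3  0  2  3
t=7: 3  1  3  2  0  0
0  2  2  2  2  1
2  0  1  2  2  0
2  1  0  2  2  2
3  3  1  3  3  3
0  2  1  1  2  3
t=8: 3  1  3  2  0  0
0  2  2  2  2  1
2  0  1  2  2  0
2  1  0  2  2  2
3  3  1  3  3  3
0  2  2  1  2  3
t=9: 3  1  3  2  0  0
0  2  2  2  2  1
2  0  1  2  2  0
2  1  0  2  2  2
3  3  1  3  3  3
0  2  3  1  2  3
t=10: 3  1  3  2  0  0
0  2  2  2  2  1
2  0  1  2  2  0
2  1  0  2  2  2
3  3  2  3  3  3
0  3  0  2  2  3
t=11: 3  1  3  2  0  0
0  2  2  2  2  1
2  0  1  2  2  0
2  1  0  2  2  2
3  3  2  3  3  3
0  3  1  2  2  3
t=12: 3  1  3  2  0  0
0  2  2  2  2  1
2  0  1  2  2  0
2  1  0  2  2  2
3  3  2  3  3  3
0  3  2  2  2  3
t=13: 3  1  3  2  0  0
0  2  2  2  2  1
2  0  1  2  2  0
2  1  0  2  2  2
3  3  2  3  3  3
0  3  3  2  2  3
t=14: 3  1  3  2  0  0
0  2  2  2  2  1
2  0  1  2  2  0
3  2  1  3  3  3
0  2  1  2  2  1
2  1  3  1  1  1
t=15: 3  1  3  2  0  0
0  2  2  2  2  1
2  0  1  2  2  0
3  2  1  3  3  3
0  2  2  2  2  1
2  2  0  2  1  1
t=16: 3  1  3  2  0  0
0  2  2  2  2  1
2  0  1  2  2  0
3  2  1  3  3  3
0  2  2  2  2  1
2  2  1  2  1  1
t=17: 3  1  3  2  0  0
0  2  2  2  2  1
2  0  1  2  2  0
3  2  1  3  3  3
0  2  2  2  2  1
2  2  2  2  1  1
t=18: 3  1  3  2  0  0
0  2  2  2  2  1
2  0  1  2  2  0
3  2  1  3  3  3
0  2  2  2  2  1
2  2  3  2  1  1
t=19: 3  1  3  2  0  0
0  2  2  2  2  1
2  0  1  2  2  0
3  2  1  3  3  3
0  2  3  2  2  1
2  3  0  3  1  1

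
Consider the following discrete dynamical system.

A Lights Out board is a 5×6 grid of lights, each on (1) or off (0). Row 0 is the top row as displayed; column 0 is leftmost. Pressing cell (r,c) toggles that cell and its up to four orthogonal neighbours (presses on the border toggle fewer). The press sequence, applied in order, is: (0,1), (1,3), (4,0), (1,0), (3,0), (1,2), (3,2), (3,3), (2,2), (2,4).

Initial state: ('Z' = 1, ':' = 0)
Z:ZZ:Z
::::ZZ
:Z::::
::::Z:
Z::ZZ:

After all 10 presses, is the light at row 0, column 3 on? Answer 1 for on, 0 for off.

step 0: Z:ZZ:Z
::::ZZ
:Z::::
::::Z:
Z::ZZ:
step 1: :Z:Z:Z
:Z::ZZ
:Z::::
::::Z:
Z::ZZ:
step 2: :Z:::Z
:ZZZ:Z
:Z:Z::
::::Z:
Z::ZZ:
step 3: :Z:::Z
:ZZZ:Z
:Z:Z::
Z:::Z:
:Z:ZZ:
step 4: ZZ:::Z
Z:ZZ:Z
ZZ:Z::
Z:::Z:
:Z:ZZ:
step 5: ZZ:::Z
Z:ZZ:Z
:Z:Z::
:Z::Z:
ZZ:ZZ:
step 6: ZZZ::Z
ZZ:::Z
:ZZZ::
:Z::Z:
ZZ:ZZ:
step 7: ZZZ::Z
ZZ:::Z
:Z:Z::
::ZZZ:
ZZZZZ:
step 8: ZZZ::Z
ZZ:::Z
:Z::::
::::::
ZZZ:Z:
step 9: ZZZ::Z
ZZZ::Z
::ZZ::
::Z:::
ZZZ:Z:
step 10: ZZZ::Z
ZZZ:ZZ
::Z:ZZ
::Z:Z:
ZZZ:Z:

0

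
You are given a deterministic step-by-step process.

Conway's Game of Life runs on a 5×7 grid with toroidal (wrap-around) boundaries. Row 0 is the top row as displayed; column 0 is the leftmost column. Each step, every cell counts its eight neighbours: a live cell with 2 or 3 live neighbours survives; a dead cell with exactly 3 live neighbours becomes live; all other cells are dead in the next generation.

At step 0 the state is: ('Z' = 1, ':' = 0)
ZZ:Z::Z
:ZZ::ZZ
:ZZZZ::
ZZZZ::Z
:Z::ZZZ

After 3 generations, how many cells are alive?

t=0: ZZ:Z::Z
:ZZ::ZZ
:ZZZZ::
ZZZZ::Z
:Z::ZZZ
t=1: :::Z:::
:::::ZZ
::::Z::
::::::Z
::::Z::
t=2: ::::ZZ:
::::ZZ:
::::::Z
:::::Z:
:::::::
t=3: ::::ZZ:
::::Z:Z
::::Z:Z
:::::::
::::ZZ:

8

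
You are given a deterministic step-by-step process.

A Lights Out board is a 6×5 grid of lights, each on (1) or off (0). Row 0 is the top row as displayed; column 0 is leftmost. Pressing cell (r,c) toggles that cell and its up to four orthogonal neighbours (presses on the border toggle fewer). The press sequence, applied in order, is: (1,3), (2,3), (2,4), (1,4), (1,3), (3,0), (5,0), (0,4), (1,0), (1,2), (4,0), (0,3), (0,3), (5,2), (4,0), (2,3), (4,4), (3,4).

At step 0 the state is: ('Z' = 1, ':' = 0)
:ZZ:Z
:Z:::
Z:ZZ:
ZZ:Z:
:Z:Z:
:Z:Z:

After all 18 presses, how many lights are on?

17

gen 0: :ZZ:Z
:Z:::
Z:ZZ:
ZZ:Z:
:Z:Z:
:Z:Z:
gen 1: :ZZZZ
:ZZZZ
Z:Z::
ZZ:Z:
:Z:Z:
:Z:Z:
gen 2: :ZZZZ
:ZZ:Z
Z::ZZ
ZZ:::
:Z:Z:
:Z:Z:
gen 3: :ZZZZ
:ZZ::
Z::::
ZZ::Z
:Z:Z:
:Z:Z:
gen 4: :ZZZ:
:ZZZZ
Z:::Z
ZZ::Z
:Z:Z:
:Z:Z:
gen 5: :ZZ::
:Z:::
Z::ZZ
ZZ::Z
:Z:Z:
:Z:Z:
gen 6: :ZZ::
:Z:::
:::ZZ
::::Z
ZZ:Z:
:Z:Z:
gen 7: :ZZ::
:Z:::
:::ZZ
::::Z
:Z:Z:
Z::Z:
gen 8: :ZZZZ
:Z::Z
:::ZZ
::::Z
:Z:Z:
Z::Z:
gen 9: ZZZZZ
Z:::Z
Z::ZZ
::::Z
:Z:Z:
Z::Z:
gen 10: ZZ:ZZ
ZZZZZ
Z:ZZZ
::::Z
:Z:Z:
Z::Z:
gen 11: ZZ:ZZ
ZZZZZ
Z:ZZZ
Z:::Z
Z::Z:
:::Z:
gen 12: ZZZ::
ZZZ:Z
Z:ZZZ
Z:::Z
Z::Z:
:::Z:
gen 13: ZZ:ZZ
ZZZZZ
Z:ZZZ
Z:::Z
Z::Z:
:::Z:
gen 14: ZZ:ZZ
ZZZZZ
Z:ZZZ
Z:::Z
Z:ZZ:
:ZZ::
gen 15: ZZ:ZZ
ZZZZZ
Z:ZZZ
::::Z
:ZZZ:
ZZZ::
gen 16: ZZ:ZZ
ZZZ:Z
Z::::
:::ZZ
:ZZZ:
ZZZ::
gen 17: ZZ:ZZ
ZZZ:Z
Z::::
:::Z:
:ZZ:Z
ZZZ:Z
gen 18: ZZ:ZZ
ZZZ:Z
Z:::Z
::::Z
:ZZ::
ZZZ:Z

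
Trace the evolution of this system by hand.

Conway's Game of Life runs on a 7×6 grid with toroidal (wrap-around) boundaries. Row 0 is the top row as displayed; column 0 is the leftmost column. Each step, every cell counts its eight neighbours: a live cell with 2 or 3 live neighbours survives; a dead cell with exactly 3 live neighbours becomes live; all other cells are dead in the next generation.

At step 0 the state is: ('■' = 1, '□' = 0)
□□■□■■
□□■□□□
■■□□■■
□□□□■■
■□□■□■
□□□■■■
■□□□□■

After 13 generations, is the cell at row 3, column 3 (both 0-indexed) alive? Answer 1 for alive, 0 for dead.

1

gen 0: □□■□■■
□□■□□□
■■□□■■
□□□□■■
■□□■□■
□□□■■■
■□□□□■
gen 1: ■■□■■■
□□■□□□
■■□■■□
□■□■□□
■□□■□□
□□□■□□
■□□□□□
gen 2: ■■■■■■
□□□□□□
■■□■■□
□■□■□■
□□□■■□
□□□□□□
■■■■□□
gen 3: □□□□■■
□□□□□□
■■□■■■
□■□□□■
□□■■■□
□■□□■□
□□□□□□
gen 4: □□□□□□
□□□■□□
□■■□■■
□■□□□□
■■■■■■
□□■□■□
□□□□■■
gen 5: □□□□■□
□□■■■□
■■■■■□
□□□□□□
■□□□■■
□□■□□□
□□□■■■
gen 6: □□■□□□
□□□□□□
□■□□■■
□□■□□□
□□□□□■
■□□□□□
□□□■■■
gen 7: □□□■■□
□□□□□□
□□□□□□
■□□□■■
□□□□□□
■□□□□□
□□□■■■
gen 8: □□□■□■
□□□□□□
□□□□□■
□□□□□■
■□□□□□
□□□□■■
□□□■□■
gen 9: □□□□□□
□□□□■□
□□□□□□
■□□□□■
■□□□■□
■□□□■■
■□□■□■
gen 10: □□□□■■
□□□□□□
□□□□□■
■□□□□■
□■□□■□
□■□■□□
■□□□□□
gen 11: □□□□□■
□□□□■■
■□□□□■
■□□□■■
□■■□■■
■■■□□□
■□□□■■
gen 12: □□□□□□
□□□□■□
□□□□□□
□□□■□□
□□■□■□
□□■□□□
□□□□■□
gen 13: □□□□□□
□□□□□□
□□□□□□
□□□■□□
□□■□□□
□□□□□□
□□□□□□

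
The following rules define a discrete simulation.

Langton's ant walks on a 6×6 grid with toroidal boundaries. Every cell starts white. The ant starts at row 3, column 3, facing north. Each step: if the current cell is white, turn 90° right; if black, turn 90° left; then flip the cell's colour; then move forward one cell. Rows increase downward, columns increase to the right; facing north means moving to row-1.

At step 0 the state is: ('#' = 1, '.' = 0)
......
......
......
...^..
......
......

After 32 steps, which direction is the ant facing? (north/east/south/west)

south

gen 0: ......
......
......
...^..
......
......
gen 1: ......
......
......
...#>.
......
......
gen 2: ......
......
......
...##.
....v.
......
gen 3: ......
......
......
...##.
...<#.
......
gen 4: ......
......
......
...^#.
...##.
......
gen 5: ......
......
......
..<.#.
...##.
......
gen 6: ......
......
..^...
..#.#.
...##.
......
gen 7: ......
......
..#>..
..#.#.
...##.
......
gen 8: ......
......
..##..
..#v#.
...##.
......
gen 9: ......
......
..##..
..<##.
...##.
......
gen 10: ......
......
..##..
...##.
..v##.
......
gen 11: ......
......
..##..
...##.
.<###.
......
gen 12: ......
......
..##..
.^.##.
.####.
......
gen 13: ......
......
..##..
.#>##.
.####.
......
gen 14: ......
......
..##..
.####.
.#v##.
......
gen 15: ......
......
..##..
.####.
.#.>#.
......
gen 16: ......
......
..##..
.##^#.
.#..#.
......
gen 17: ......
......
..##..
.#<.#.
.#..#.
......
gen 18: ......
......
..##..
.#..#.
.#v.#.
......
gen 19: ......
......
..##..
.#..#.
.<#.#.
......
gen 20: ......
......
..##..
.#..#.
..#.#.
.v....
gen 21: ......
......
..##..
.#..#.
..#.#.
<#....
gen 22: ......
......
..##..
.#..#.
^.#.#.
##....
gen 23: ......
......
..##..
.#..#.
#>#.#.
##....
gen 24: ......
......
..##..
.#..#.
###.#.
#v....
gen 25: ......
......
..##..
.#..#.
###.#.
#.>...
gen 26: ..v...
......
..##..
.#..#.
###.#.
#.#...
gen 27: .<#...
......
..##..
.#..#.
###.#.
#.#...
gen 28: .##...
......
..##..
.#..#.
###.#.
#^#...
gen 29: .##...
......
..##..
.#..#.
###.#.
##>...
gen 30: .##...
......
..##..
.#..#.
##^.#.
##....
gen 31: .##...
......
..##..
.#..#.
#<..#.
##....
gen 32: .##...
......
..##..
.#..#.
#...#.
#v....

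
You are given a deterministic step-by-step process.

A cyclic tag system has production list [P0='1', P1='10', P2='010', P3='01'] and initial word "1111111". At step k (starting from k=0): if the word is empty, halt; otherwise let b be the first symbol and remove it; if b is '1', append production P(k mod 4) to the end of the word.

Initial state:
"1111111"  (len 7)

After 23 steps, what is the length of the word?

14

k=0  "1111111"  (len 7)
k=1  "1111111"  (len 7)
k=2  "11111110"  (len 8)
k=3  "1111110010"  (len 10)
k=4  "11111001001"  (len 11)
k=5  "11110010011"  (len 11)
k=6  "111001001110"  (len 12)
k=7  "11001001110010"  (len 14)
k=8  "100100111001001"  (len 15)
k=9  "001001110010011"  (len 15)
k=10  "01001110010011"  (len 14)
k=11  "1001110010011"  (len 13)
k=12  "00111001001101"  (len 14)
k=13  "0111001001101"  (len 13)
k=14  "111001001101"  (len 12)
k=15  "11001001101010"  (len 14)
k=16  "100100110101001"  (len 15)
k=17  "001001101010011"  (len 15)
k=18  "01001101010011"  (len 14)
k=19  "1001101010011"  (len 13)
k=20  "00110101001101"  (len 14)
k=21  "0110101001101"  (len 13)
k=22  "110101001101"  (len 12)
k=23  "10101001101010"  (len 14)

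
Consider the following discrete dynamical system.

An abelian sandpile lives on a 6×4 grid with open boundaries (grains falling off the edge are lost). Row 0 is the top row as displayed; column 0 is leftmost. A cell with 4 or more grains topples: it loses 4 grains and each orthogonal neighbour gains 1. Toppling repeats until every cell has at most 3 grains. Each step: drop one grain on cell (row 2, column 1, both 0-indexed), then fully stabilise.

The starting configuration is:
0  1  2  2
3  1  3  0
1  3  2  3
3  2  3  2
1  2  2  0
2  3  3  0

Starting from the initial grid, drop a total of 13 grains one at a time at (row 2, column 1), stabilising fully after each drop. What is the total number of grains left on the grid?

t=0: 0  1  2  2
3  1  3  0
1  3  2  3
3  2  3  2
1  2  2  0
2  3  3  0
t=1: 0  1  2  2
3  2  3  0
2  0  3  3
3  3  3  2
1  2  2  0
2  3  3  0
t=2: 0  1  2  2
3  2  3  0
2  1  3  3
3  3  3  2
1  2  2  0
2  3  3  0
t=3: 0  1  2  2
3  2  3  0
2  2  3  3
3  3  3  2
1  2  2  0
2  3  3  0
t=4: 0  1  2  2
3  2  3  0
2  3  3  3
3  3  3  2
1  2  2  0
2  3  3  0
t=5: 1  2  3  2
1  2  2  2
2  1  0  2
1  3  3  0
2  3  3  1
2  3  3  0
t=6: 1  2  3  2
1  2  2  2
2  2  0  2
1  3  3  0
2  3  3  1
2  3  3  0
t=7: 1  2  3  2
1  2  2  2
2  3  0  2
1  3  3  0
2  3  3  1
2  3  3  0
t=8: 1  2  3  2
1  3  2  2
3  1  2  2
2  2  1  1
3  2  2  2
3  1  1  1
t=9: 1  2  3  2
1  3  2  2
3  2  2  2
2  2  1  1
3  2  2  2
3  1  1  1
t=10: 1  2  3  2
1  3  2  2
3  3  2  2
2  2  1  1
3  2  2  2
3  1  1  1
t=11: 1  3  3  2
3  0  3  2
0  2  3  2
3  3  1  1
3  2  2  2
3  1  1  1
t=12: 1  3  3  2
3  0  3  2
0  3  3  2
3  3  1  1
3  2  2  2
3  1  1  1
t=13: 2  0  1  3
3  3  1  3
2  2  1  3
1  2  3  1
2  0  3  2
0  3  1  1

43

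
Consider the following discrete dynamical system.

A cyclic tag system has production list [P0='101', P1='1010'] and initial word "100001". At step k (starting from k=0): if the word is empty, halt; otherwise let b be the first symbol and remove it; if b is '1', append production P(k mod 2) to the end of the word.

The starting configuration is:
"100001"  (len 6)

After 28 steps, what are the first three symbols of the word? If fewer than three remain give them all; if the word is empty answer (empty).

gen 0: "100001"  (len 6)
gen 1: "00001101"  (len 8)
gen 2: "0001101"  (len 7)
gen 3: "001101"  (len 6)
gen 4: "01101"  (len 5)
gen 5: "1101"  (len 4)
gen 6: "1011010"  (len 7)
gen 7: "011010101"  (len 9)
gen 8: "11010101"  (len 8)
gen 9: "1010101101"  (len 10)
gen 10: "0101011011010"  (len 13)
gen 11: "101011011010"  (len 12)
gen 12: "010110110101010"  (len 15)
gen 13: "10110110101010"  (len 14)
gen 14: "01101101010101010"  (len 17)
gen 15: "1101101010101010"  (len 16)
gen 16: "1011010101010101010"  (len 19)
gen 17: "011010101010101010101"  (len 21)
gen 18: "11010101010101010101"  (len 20)
gen 19: "1010101010101010101101"  (len 22)
gen 20: "0101010101010101011011010"  (len 25)
gen 21: "101010101010101011011010"  (len 24)
gen 22: "010101010101010110110101010"  (len 27)
gen 23: "10101010101010110110101010"  (len 26)
gen 24: "01010101010101101101010101010"  (len 29)
gen 25: "1010101010101101101010101010"  (len 28)
gen 26: "0101010101011011010101010101010"  (len 31)
gen 27: "101010101011011010101010101010"  (len 30)
gen 28: "010101010110110101010101010101010"  (len 33)

010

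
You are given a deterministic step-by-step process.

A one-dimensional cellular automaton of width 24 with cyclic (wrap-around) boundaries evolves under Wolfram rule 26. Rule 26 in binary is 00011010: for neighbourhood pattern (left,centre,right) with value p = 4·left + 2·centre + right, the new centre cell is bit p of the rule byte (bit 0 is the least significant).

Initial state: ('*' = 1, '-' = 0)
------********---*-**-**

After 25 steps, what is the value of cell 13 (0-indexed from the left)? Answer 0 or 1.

0

gen 0: ------********---*-**-**
gen 1: *----**-------*-*--*--*-
gen 2: -*--**-*-----*---**-**--
gen 3: *-***---*---*-*-**--*-*-
gen 4: --*--*-*-*-*----*-**----
gen 5: -*-**-------*--*--*-*---
gen 6: *--*-*-----*-**-**---*--
gen 7: -**---*---*--*--*-*-*-**
gen 8: -*-*-*-*-*-**-**------*-
gen 9: *----------*--*-*----*-*
gen 10: -*--------*-**---*--*--*
gen 11: --*------*--*-*-*-**-**-
gen 12: -*-*----*-**------*--*-*
gen 13: ----*--*--*-*----*-**---
gen 14: ---*-**-**---*--*--*-*--
gen 15: --*--*--*-*-*-**-**---*-
gen 16: -*-**-**------*--*-*-*-*
gen 17: ---*--*-*----*-**-------
gen 18: --*-**---*--*--*-*------
gen 19: -*--*-*-*-**-**---*-----
gen 20: *-**------*--*-*-*-*----
gen 21: --*-*----*-**-------*--*
gen 22: **---*--*--*-*-----*-**-
gen 23: *-*-*-**-**---*---*--*--
gen 24: ------*--*-*-*-*-*-**-**
gen 25: *----*-**----------*--*-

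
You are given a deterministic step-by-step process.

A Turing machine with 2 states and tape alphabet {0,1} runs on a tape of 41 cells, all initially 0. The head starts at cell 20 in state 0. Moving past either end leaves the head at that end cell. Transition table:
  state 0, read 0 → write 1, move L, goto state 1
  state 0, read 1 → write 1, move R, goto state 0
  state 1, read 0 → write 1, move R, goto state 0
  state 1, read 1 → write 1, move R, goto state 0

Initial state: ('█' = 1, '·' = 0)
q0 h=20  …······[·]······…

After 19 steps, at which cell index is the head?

0) q0 h=20  …······[·]······…
1) q1 h=19  …······[·]█·····…
2) q0 h=20  …·····█[█]······…
3) q0 h=21  …····██[·]······…
4) q1 h=20  …·····█[█]█·····…
5) q0 h=21  …····██[█]······…
6) q0 h=22  …···███[·]······…
7) q1 h=21  …····██[█]█·····…
8) q0 h=22  …···███[█]······…
9) q0 h=23  …··████[·]······…
10) q1 h=22  …···███[█]█·····…
11) q0 h=23  …··████[█]······…
12) q0 h=24  …·█████[·]······…
13) q1 h=23  …··████[█]█·····…
14) q0 h=24  …·█████[█]······…
15) q0 h=25  …██████[·]······…
16) q1 h=24  …·█████[█]█·····…
17) q0 h=25  …██████[█]······…
18) q0 h=26  …██████[·]······…
19) q1 h=25  …██████[█]█·····…

25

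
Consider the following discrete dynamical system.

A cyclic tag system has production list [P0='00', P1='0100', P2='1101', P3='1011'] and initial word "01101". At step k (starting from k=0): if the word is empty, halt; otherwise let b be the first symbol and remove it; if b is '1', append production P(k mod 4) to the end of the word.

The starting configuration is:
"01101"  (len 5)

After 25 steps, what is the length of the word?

22

gen 0: "01101"  (len 5)
gen 1: "1101"  (len 4)
gen 2: "1010100"  (len 7)
gen 3: "0101001101"  (len 10)
gen 4: "101001101"  (len 9)
gen 5: "0100110100"  (len 10)
gen 6: "100110100"  (len 9)
gen 7: "001101001101"  (len 12)
gen 8: "01101001101"  (len 11)
gen 9: "1101001101"  (len 10)
gen 10: "1010011010100"  (len 13)
gen 11: "0100110101001101"  (len 16)
gen 12: "100110101001101"  (len 15)
gen 13: "0011010100110100"  (len 16)
gen 14: "011010100110100"  (len 15)
gen 15: "11010100110100"  (len 14)
gen 16: "10101001101001011"  (len 17)
gen 17: "010100110100101100"  (len 18)
gen 18: "10100110100101100"  (len 17)
gen 19: "01001101001011001101"  (len 20)
gen 20: "1001101001011001101"  (len 19)
gen 21: "00110100101100110100"  (len 20)
gen 22: "0110100101100110100"  (len 19)
gen 23: "110100101100110100"  (len 18)
gen 24: "101001011001101001011"  (len 21)
gen 25: "0100101100110100101100"  (len 22)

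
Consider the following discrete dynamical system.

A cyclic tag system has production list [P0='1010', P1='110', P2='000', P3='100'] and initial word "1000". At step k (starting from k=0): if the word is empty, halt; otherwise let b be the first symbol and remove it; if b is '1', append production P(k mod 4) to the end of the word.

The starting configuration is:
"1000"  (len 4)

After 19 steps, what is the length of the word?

9

step 0: "1000"  (len 4)
step 1: "0001010"  (len 7)
step 2: "001010"  (len 6)
step 3: "01010"  (len 5)
step 4: "1010"  (len 4)
step 5: "0101010"  (len 7)
step 6: "101010"  (len 6)
step 7: "01010000"  (len 8)
step 8: "1010000"  (len 7)
step 9: "0100001010"  (len 10)
step 10: "100001010"  (len 9)
step 11: "00001010000"  (len 11)
step 12: "0001010000"  (len 10)
step 13: "001010000"  (len 9)
step 14: "01010000"  (len 8)
step 15: "1010000"  (len 7)
step 16: "010000100"  (len 9)
step 17: "10000100"  (len 8)
step 18: "0000100110"  (len 10)
step 19: "000100110"  (len 9)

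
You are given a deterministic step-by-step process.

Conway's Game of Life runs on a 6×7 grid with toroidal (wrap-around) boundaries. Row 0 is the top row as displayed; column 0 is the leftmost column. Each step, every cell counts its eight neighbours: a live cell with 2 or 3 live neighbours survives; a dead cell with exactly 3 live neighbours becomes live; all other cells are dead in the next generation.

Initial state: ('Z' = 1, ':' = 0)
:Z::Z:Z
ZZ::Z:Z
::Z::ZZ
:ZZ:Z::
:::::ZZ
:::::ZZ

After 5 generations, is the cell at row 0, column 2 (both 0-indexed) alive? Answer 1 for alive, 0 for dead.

1

t=0: :Z::Z:Z
ZZ::Z:Z
::Z::ZZ
:ZZ:Z::
:::::ZZ
:::::ZZ
t=1: :Z::Z::
:ZZZZ::
::Z:Z:Z
ZZZZZ::
Z:::Z:Z
::::Z::
t=2: :Z::ZZ:
ZZ::Z::
:::::::
::Z:Z::
Z:Z:Z:Z
Z::ZZ::
t=3: :ZZ::ZZ
ZZ::ZZ:
:Z:Z:::
:Z:::Z:
Z:Z:Z:Z
Z:Z::::
t=4: ::ZZZZ:
:::ZZZ:
:Z:::ZZ
:Z:ZZZZ
Z:ZZ:ZZ
::Z::::
t=5: ::Z::Z:
:::::::
:::::::
:Z:Z:::
Z::::::
:::::::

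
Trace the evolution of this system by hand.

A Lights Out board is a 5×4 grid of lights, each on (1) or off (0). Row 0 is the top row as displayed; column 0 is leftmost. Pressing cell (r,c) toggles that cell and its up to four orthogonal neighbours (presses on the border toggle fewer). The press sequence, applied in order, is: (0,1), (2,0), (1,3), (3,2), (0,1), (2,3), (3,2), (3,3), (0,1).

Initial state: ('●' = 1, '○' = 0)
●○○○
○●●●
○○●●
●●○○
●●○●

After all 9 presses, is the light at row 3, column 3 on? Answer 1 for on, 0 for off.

t=0: ●○○○
○●●●
○○●●
●●○○
●●○●
t=1: ○●●○
○○●●
○○●●
●●○○
●●○●
t=2: ○●●○
●○●●
●●●●
○●○○
●●○●
t=3: ○●●●
●○○○
●●●○
○●○○
●●○●
t=4: ○●●●
●○○○
●●○○
○○●●
●●●●
t=5: ●○○●
●●○○
●●○○
○○●●
●●●●
t=6: ●○○●
●●○●
●●●●
○○●○
●●●●
t=7: ●○○●
●●○●
●●○●
○●○●
●●○●
t=8: ●○○●
●●○●
●●○○
○●●○
●●○○
t=9: ○●●●
●○○●
●●○○
○●●○
●●○○

0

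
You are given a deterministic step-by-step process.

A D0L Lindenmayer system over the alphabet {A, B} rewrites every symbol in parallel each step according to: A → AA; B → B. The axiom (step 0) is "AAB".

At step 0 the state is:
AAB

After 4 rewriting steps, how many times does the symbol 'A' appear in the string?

32

[0] AAB
[1] AAAAB
[2] AAAAAAAAB
[3] AAAAAAAAAAAAAAAAB
[4] AAAAAAAAAAAAAAAAAAAAAAAAAAAAAAAAB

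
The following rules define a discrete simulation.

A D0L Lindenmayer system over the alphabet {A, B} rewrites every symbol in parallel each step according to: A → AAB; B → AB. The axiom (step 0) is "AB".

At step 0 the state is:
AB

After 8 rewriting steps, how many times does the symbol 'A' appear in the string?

2584

gen 0: AB
gen 1: AABAB
gen 2: AABAABABAABAB
gen 3: AABAABABAABAABABAABABAABAABABAABAB
gen 4: AABAABABAABAABABAABABAABAABABAABAABABAABABAABAABABAABABAABAABABAABAABABAABABAABAABABAABAB
gen 5: AABAABABAABAABABAABABAABAABABAABAABABAABABAABAABABAABABAAB…BAABABAABABAABAABABAABABAABAABABAABAABABAABABAABAABABAABAB  (len 233)
gen 6: AABAABABAABAABABAABABAABAABABAABAABABAABABAABAABABAABABAAB…BAABABAABABAABAABABAABABAABAABABAABAABABAABABAABAABABAABAB  (len 610)
gen 7: AABAABABAABAABABAABABAABAABABAABAABABAABABAABAABABAABABAAB…BAABABAABABAABAABABAABABAABAABABAABAABABAABABAABAABABAABAB  (len 1597)
gen 8: AABAABABAABAABABAABABAABAABABAABAABABAABABAABAABABAABABAAB…BAABABAABABAABAABABAABABAABAABABAABAABABAABABAABAABABAABAB  (len 4181)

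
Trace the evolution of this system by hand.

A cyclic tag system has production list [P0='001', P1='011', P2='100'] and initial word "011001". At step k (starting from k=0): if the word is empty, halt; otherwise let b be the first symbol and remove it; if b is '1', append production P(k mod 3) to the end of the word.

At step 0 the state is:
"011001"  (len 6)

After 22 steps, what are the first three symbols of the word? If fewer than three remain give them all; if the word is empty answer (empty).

010

step 0: "011001"  (len 6)
step 1: "11001"  (len 5)
step 2: "1001011"  (len 7)
step 3: "001011100"  (len 9)
step 4: "01011100"  (len 8)
step 5: "1011100"  (len 7)
step 6: "011100100"  (len 9)
step 7: "11100100"  (len 8)
step 8: "1100100011"  (len 10)
step 9: "100100011100"  (len 12)
step 10: "00100011100001"  (len 14)
step 11: "0100011100001"  (len 13)
step 12: "100011100001"  (len 12)
step 13: "00011100001001"  (len 14)
step 14: "0011100001001"  (len 13)
step 15: "011100001001"  (len 12)
step 16: "11100001001"  (len 11)
step 17: "1100001001011"  (len 13)
step 18: "100001001011100"  (len 15)
step 19: "00001001011100001"  (len 17)
step 20: "0001001011100001"  (len 16)
step 21: "001001011100001"  (len 15)
step 22: "01001011100001"  (len 14)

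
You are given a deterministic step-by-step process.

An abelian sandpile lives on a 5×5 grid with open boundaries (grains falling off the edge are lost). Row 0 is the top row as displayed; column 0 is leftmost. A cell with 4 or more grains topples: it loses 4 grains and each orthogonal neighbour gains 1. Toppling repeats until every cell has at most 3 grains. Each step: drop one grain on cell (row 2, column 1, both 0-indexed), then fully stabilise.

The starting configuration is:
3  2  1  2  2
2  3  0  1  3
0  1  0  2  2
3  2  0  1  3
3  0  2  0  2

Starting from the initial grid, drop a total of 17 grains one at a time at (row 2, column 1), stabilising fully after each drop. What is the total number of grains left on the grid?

k=0  3  2  1  2  2
2  3  0  1  3
0  1  0  2  2
3  2  0  1  3
3  0  2  0  2
k=1  3  2  1  2  2
2  3  0  1  3
0  2  0  2  2
3  2  0  1  3
3  0  2  0  2
k=2  3  2  1  2  2
2  3  0  1  3
0  3  0  2  2
3  2  0  1  3
3  0  2  0  2
k=3  3  3  1  2  2
3  0  1  1  3
1  1  1  2  2
3  3  0  1  3
3  0  2  0  2
k=4  3  3  1  2  2
3  0  1  1  3
1  2  1  2  2
3  3  0  1  3
3  0  2  0  2
k=5  3  3  1  2  2
3  0  1  1  3
1  3  1  2  2
3  3  0  1  3
3  0  2  0  2
k=6  3  3  1  2  2
3  1  1  1  3
3  1  2  2  2
1  1  1  1  3
0  2  2  0  2
k=7  3  3  1  2  2
3  1  1  1  3
3  2  2  2  2
1  1  1  1  3
0  2  2  0  2
k=8  3  3  1  2  2
3  1  1  1  3
3  3  2  2  2
1  1  1  1  3
0  2  2  0  2
k=9  1  1  2  2  2
2  0  2  1  3
1  2  3  2  2
2  2  1  1  3
0  2  2  0  2
k=10  1  1  2  2  2
2  0  2  1  3
1  3  3  2  2
2  2  1  1  3
0  2  2  0  2
k=11  1  1  2  2  2
2  1  3  1  3
2  1  0  3  2
2  3  2  1  3
0  2  2  0  2
k=12  1  1  2  2  2
2  1  3  1  3
2  2  0  3  2
2  3  2  1  3
0  2  2  0  2
k=13  1  1  2  2  2
2  1  3  1  3
2  3  0  3  2
2  3  2  1  3
0  2  2  0  2
k=14  1  1  2  2  2
2  2  3  1  3
3  1  1  3  2
3  0  3  1  3
0  3  2  0  2
k=15  1  1  2  2  2
2  2  3  1  3
3  2  1  3  2
3  0  3  1  3
0  3  2  0  2
k=16  1  1  2  2  2
2  2  3  1  3
3  3  1  3  2
3  0  3  1  3
0  3  2  0  2
k=17  1  1  2  2  2
3  3  3  1  3
1  1  2  3  2
0  2  3  1  3
1  3  2  0  2

47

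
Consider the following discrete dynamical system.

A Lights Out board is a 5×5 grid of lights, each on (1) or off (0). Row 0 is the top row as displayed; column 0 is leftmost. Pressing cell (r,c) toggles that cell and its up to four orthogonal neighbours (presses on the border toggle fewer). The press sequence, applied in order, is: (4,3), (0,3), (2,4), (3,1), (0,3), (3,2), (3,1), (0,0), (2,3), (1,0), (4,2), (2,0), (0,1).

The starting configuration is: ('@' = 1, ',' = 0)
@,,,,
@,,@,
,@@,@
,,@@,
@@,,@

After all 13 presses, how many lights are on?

10

0) @,,,,
@,,@,
,@@,@
,,@@,
@@,,@
1) @,,,,
@,,@,
,@@,@
,,@,,
@@@@,
2) @,@@@
@,,,,
,@@,@
,,@,,
@@@@,
3) @,@@@
@,,,@
,@@@,
,,@,@
@@@@,
4) @,@@@
@,,,@
,,@@,
@@,,@
@,@@,
5) @,,,,
@,,@@
,,@@,
@@,,@
@,@@,
6) @,,,,
@,,@@
,,,@,
@,@@@
@,,@,
7) @,,,,
@,,@@
,@,@,
,@,@@
@@,@,
8) ,@,,,
,,,@@
,@,@,
,@,@@
@@,@,
9) ,@,,,
,,,,@
,@@,@
,@,,@
@@,@,
10) @@,,,
@@,,@
@@@,@
,@,,@
@@,@,
11) @@,,,
@@,,@
@@@,@
,@@,@
@,@,,
12) @@,,,
,@,,@
,,@,@
@@@,@
@,@,,
13) ,,@,,
,,,,@
,,@,@
@@@,@
@,@,,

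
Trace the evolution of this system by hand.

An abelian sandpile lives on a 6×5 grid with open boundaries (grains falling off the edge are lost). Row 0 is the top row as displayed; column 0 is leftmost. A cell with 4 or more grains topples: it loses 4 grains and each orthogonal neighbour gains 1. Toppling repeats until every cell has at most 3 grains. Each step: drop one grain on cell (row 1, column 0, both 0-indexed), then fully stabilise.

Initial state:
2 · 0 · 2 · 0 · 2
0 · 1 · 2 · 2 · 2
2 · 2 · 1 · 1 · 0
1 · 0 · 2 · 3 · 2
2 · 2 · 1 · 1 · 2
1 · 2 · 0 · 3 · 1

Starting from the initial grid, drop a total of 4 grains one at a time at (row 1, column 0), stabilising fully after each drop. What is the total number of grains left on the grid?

45

k=0  2 · 0 · 2 · 0 · 2
0 · 1 · 2 · 2 · 2
2 · 2 · 1 · 1 · 0
1 · 0 · 2 · 3 · 2
2 · 2 · 1 · 1 · 2
1 · 2 · 0 · 3 · 1
k=1  2 · 0 · 2 · 0 · 2
1 · 1 · 2 · 2 · 2
2 · 2 · 1 · 1 · 0
1 · 0 · 2 · 3 · 2
2 · 2 · 1 · 1 · 2
1 · 2 · 0 · 3 · 1
k=2  2 · 0 · 2 · 0 · 2
2 · 1 · 2 · 2 · 2
2 · 2 · 1 · 1 · 0
1 · 0 · 2 · 3 · 2
2 · 2 · 1 · 1 · 2
1 · 2 · 0 · 3 · 1
k=3  2 · 0 · 2 · 0 · 2
3 · 1 · 2 · 2 · 2
2 · 2 · 1 · 1 · 0
1 · 0 · 2 · 3 · 2
2 · 2 · 1 · 1 · 2
1 · 2 · 0 · 3 · 1
k=4  3 · 0 · 2 · 0 · 2
0 · 2 · 2 · 2 · 2
3 · 2 · 1 · 1 · 0
1 · 0 · 2 · 3 · 2
2 · 2 · 1 · 1 · 2
1 · 2 · 0 · 3 · 1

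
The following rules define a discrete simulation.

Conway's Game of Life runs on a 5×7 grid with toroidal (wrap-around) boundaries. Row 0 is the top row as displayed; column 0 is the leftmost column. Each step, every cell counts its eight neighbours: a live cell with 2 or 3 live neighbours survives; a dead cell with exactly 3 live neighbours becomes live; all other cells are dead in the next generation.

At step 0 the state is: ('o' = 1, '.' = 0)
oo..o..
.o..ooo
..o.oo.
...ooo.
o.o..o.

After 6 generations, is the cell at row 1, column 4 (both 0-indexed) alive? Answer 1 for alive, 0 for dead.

step 0: oo..o..
.o..ooo
..o.oo.
...ooo.
o.o..o.
step 1: ..ooo..
.oo...o
..o....
.oo....
o.o..o.
step 2: o...ooo
.o.....
o..o...
..oo...
....o..
step 3: o...ooo
.o..oo.
.o.o...
..ooo..
....o.o
step 4: o..o...
.ooo...
.o...o.
..o.oo.
o.....o
step 5: o..o..o
oo.oo..
.o...o.
oo..oo.
oo.oooo
step 6: .......
.o.ooo.
...o.o.
...o...
...o...

1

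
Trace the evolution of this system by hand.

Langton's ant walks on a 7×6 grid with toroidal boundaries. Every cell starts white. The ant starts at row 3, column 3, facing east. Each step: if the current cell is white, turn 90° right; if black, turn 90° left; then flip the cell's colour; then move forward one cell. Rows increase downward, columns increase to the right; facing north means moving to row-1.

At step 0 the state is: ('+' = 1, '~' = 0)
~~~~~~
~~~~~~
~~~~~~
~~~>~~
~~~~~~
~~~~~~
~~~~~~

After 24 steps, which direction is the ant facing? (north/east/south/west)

west

step 0: ~~~~~~
~~~~~~
~~~~~~
~~~>~~
~~~~~~
~~~~~~
~~~~~~
step 1: ~~~~~~
~~~~~~
~~~~~~
~~~+~~
~~~v~~
~~~~~~
~~~~~~
step 2: ~~~~~~
~~~~~~
~~~~~~
~~~+~~
~~<+~~
~~~~~~
~~~~~~
step 3: ~~~~~~
~~~~~~
~~~~~~
~~^+~~
~~++~~
~~~~~~
~~~~~~
step 4: ~~~~~~
~~~~~~
~~~~~~
~~+>~~
~~++~~
~~~~~~
~~~~~~
step 5: ~~~~~~
~~~~~~
~~~^~~
~~+~~~
~~++~~
~~~~~~
~~~~~~
step 6: ~~~~~~
~~~~~~
~~~+>~
~~+~~~
~~++~~
~~~~~~
~~~~~~
step 7: ~~~~~~
~~~~~~
~~~++~
~~+~v~
~~++~~
~~~~~~
~~~~~~
step 8: ~~~~~~
~~~~~~
~~~++~
~~+<+~
~~++~~
~~~~~~
~~~~~~
step 9: ~~~~~~
~~~~~~
~~~^+~
~~+++~
~~++~~
~~~~~~
~~~~~~
step 10: ~~~~~~
~~~~~~
~~<~+~
~~+++~
~~++~~
~~~~~~
~~~~~~
step 11: ~~~~~~
~~^~~~
~~+~+~
~~+++~
~~++~~
~~~~~~
~~~~~~
step 12: ~~~~~~
~~+>~~
~~+~+~
~~+++~
~~++~~
~~~~~~
~~~~~~
step 13: ~~~~~~
~~++~~
~~+v+~
~~+++~
~~++~~
~~~~~~
~~~~~~
step 14: ~~~~~~
~~++~~
~~<++~
~~+++~
~~++~~
~~~~~~
~~~~~~
step 15: ~~~~~~
~~++~~
~~~++~
~~v++~
~~++~~
~~~~~~
~~~~~~
step 16: ~~~~~~
~~++~~
~~~++~
~~~>+~
~~++~~
~~~~~~
~~~~~~
step 17: ~~~~~~
~~++~~
~~~^+~
~~~~+~
~~++~~
~~~~~~
~~~~~~
step 18: ~~~~~~
~~++~~
~~<~+~
~~~~+~
~~++~~
~~~~~~
~~~~~~
step 19: ~~~~~~
~~^+~~
~~+~+~
~~~~+~
~~++~~
~~~~~~
~~~~~~
step 20: ~~~~~~
~<~+~~
~~+~+~
~~~~+~
~~++~~
~~~~~~
~~~~~~
step 21: ~^~~~~
~+~+~~
~~+~+~
~~~~+~
~~++~~
~~~~~~
~~~~~~
step 22: ~+>~~~
~+~+~~
~~+~+~
~~~~+~
~~++~~
~~~~~~
~~~~~~
step 23: ~++~~~
~+v+~~
~~+~+~
~~~~+~
~~++~~
~~~~~~
~~~~~~
step 24: ~++~~~
~<++~~
~~+~+~
~~~~+~
~~++~~
~~~~~~
~~~~~~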